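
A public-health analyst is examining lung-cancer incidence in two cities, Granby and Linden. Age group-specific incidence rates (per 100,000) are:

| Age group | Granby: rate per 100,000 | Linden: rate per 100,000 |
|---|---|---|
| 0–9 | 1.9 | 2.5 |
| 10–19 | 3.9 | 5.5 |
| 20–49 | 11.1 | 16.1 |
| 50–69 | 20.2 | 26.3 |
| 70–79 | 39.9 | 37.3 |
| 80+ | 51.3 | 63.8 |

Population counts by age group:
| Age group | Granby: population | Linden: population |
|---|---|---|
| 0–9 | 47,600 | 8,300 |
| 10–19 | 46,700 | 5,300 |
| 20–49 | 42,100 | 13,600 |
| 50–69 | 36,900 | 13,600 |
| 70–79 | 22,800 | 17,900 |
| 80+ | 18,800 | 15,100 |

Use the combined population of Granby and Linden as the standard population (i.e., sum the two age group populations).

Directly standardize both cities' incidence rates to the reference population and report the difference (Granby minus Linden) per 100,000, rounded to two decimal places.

-3.54

Combined standard total = 288,700; weights = 0.1936, 0.1801, 0.1929, 0.1749, 0.1410, 0.1174.
Granby: 0.1936×1.9 + 0.1801×3.9 + 0.1929×11.1 + 0.1749×20.2 + 0.1410×39.9 + 0.1174×51.3 = 18.3941 per 100,000.
Linden: 0.1936×2.5 + 0.1801×5.5 + 0.1929×16.1 + 0.1749×26.3 + 0.1410×37.3 + 0.1174×63.8 = 21.9314 per 100,000.
Difference = 18.3941 − 21.9314 = -3.5373.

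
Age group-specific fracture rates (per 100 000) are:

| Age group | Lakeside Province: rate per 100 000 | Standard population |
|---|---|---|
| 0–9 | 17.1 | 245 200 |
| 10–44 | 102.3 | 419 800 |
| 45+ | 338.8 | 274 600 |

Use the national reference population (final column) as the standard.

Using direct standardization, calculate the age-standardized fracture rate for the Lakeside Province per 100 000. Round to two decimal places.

Standard total = 939 600; weights = 0.2610, 0.4468, 0.2923.
Standardized rate: 0.2610×17.1 + 0.4468×102.3 + 0.2923×338.8 = 149.1836 per 100 000.

149.18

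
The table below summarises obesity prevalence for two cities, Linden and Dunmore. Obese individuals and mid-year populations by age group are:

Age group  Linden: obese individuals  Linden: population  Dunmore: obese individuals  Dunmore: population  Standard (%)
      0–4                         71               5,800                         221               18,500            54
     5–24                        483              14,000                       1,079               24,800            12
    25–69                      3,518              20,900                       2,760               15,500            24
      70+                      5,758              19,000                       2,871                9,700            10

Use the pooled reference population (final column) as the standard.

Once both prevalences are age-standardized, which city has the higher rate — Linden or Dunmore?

Dunmore

Age-specific rates per 1,000 for Linden: 12.241, 34.500, 168.325, 303.053.
For Dunmore: 11.946, 43.508, 178.065, 295.979.
Standard weights: 0.54, 0.12, 0.24, 0.10.
Linden: 0.5400×12.241 + 0.1200×34.500 + 0.2400×168.325 + 0.1000×303.053 = 81.4537 per 1,000.
Dunmore: 0.5400×11.946 + 0.1200×43.508 + 0.2400×178.065 + 0.1000×295.979 = 84.0052 per 1,000.
The crude rates (164.66 vs 101.18) would put Linden higher, but that reflects its age composition; once standardized to a common age structure, Dunmore has the higher underlying rate.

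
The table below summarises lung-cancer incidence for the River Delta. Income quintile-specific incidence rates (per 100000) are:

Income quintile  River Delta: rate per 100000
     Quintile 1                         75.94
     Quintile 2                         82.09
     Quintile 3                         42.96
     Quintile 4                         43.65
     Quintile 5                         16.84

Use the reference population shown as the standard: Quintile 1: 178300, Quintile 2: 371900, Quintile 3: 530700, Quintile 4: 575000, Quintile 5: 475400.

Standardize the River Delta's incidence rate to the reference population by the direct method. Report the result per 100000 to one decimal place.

46.9

Standard total = 2131300; weights = 0.0837, 0.1745, 0.2490, 0.2698, 0.2231.
Standardized rate: 0.0837×75.94 + 0.1745×82.09 + 0.2490×42.96 + 0.2698×43.65 + 0.2231×16.84 = 46.9069 per 100000.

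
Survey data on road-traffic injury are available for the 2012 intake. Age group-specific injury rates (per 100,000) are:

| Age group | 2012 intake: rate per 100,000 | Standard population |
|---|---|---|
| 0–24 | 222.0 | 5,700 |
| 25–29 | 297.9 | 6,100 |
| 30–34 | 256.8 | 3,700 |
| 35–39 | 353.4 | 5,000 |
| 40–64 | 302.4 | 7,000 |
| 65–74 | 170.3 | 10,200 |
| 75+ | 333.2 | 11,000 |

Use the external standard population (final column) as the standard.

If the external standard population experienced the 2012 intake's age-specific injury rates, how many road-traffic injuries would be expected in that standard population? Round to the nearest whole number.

Expected road-traffic injuries = Σ (standard pop × age-specific rate ÷ 100,000)
= 5,700×222.0/100,000 + 6,100×297.9/100,000 + 3,700×256.8/100,000 + 5,000×353.4/100,000 + 7,000×302.4/100,000 + 10,200×170.3/100,000 + 11,000×333.2/100,000
= 12.65 + 18.17 + 9.50 + 17.67 + 21.17 + 17.37 + 36.65 = 133.19.

133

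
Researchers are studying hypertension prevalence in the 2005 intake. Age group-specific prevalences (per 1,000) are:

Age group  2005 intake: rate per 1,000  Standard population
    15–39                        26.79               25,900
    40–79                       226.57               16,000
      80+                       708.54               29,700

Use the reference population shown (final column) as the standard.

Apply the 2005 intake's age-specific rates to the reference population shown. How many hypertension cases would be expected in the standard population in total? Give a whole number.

Expected hypertension cases = Σ (standard pop × age-specific rate ÷ 1,000)
= 25,900×26.79/1,000 + 16,000×226.57/1,000 + 29,700×708.54/1,000
= 693.86 + 3625.12 + 21043.64 = 25362.62.

25363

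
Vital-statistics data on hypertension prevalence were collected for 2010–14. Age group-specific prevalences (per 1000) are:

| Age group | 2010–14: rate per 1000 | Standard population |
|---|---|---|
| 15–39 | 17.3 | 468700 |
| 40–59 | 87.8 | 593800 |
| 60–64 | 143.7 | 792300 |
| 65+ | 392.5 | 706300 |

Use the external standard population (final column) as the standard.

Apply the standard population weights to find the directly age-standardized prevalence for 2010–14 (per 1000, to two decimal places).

Standard total = 2561100; weights = 0.1830, 0.2319, 0.3094, 0.2758.
Standardized rate: 0.1830×17.3 + 0.2319×87.8 + 0.3094×143.7 + 0.2758×392.5 = 176.2213 per 1000.

176.22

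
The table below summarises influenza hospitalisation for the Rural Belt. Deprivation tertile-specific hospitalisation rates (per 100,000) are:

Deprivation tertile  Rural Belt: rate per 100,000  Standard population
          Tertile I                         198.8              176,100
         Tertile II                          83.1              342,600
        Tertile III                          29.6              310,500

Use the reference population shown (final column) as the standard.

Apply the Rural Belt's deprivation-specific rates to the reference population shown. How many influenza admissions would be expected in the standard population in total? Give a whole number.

727

Expected influenza admissions = Σ (standard pop × deprivation-specific rate ÷ 100,000)
= 176,100×198.8/100,000 + 342,600×83.1/100,000 + 310,500×29.6/100,000
= 350.09 + 284.70 + 91.91 = 726.70.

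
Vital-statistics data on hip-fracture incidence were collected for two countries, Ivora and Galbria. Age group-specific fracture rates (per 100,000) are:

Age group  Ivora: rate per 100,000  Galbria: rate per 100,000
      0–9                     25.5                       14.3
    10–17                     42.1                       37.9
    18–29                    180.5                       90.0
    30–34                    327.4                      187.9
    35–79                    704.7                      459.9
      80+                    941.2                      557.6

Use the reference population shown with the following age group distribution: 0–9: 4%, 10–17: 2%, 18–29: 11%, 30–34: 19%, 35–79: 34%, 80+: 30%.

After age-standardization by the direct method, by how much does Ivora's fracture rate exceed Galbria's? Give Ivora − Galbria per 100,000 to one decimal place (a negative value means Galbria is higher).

235.3

Standard weights: 0.04, 0.02, 0.11, 0.19, 0.34, 0.30.
Ivora: 0.0400×25.5 + 0.0200×42.1 + 0.1100×180.5 + 0.1900×327.4 + 0.3400×704.7 + 0.3000×941.2 = 605.8810 per 100,000.
Galbria: 0.0400×14.3 + 0.0200×37.9 + 0.1100×90.0 + 0.1900×187.9 + 0.3400×459.9 + 0.3000×557.6 = 370.5770 per 100,000.
Difference = 605.8810 − 370.5770 = 235.3040.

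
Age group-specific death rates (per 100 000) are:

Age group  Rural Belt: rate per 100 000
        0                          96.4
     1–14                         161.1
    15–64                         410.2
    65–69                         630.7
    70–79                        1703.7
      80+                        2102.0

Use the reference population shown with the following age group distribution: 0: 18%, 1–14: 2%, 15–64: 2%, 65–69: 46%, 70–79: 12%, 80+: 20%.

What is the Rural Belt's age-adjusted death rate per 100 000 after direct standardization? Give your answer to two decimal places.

943.74

Standard weights: 0.18, 0.02, 0.02, 0.46, 0.12, 0.20.
Standardized rate: 0.1800×96.4 + 0.0200×161.1 + 0.0200×410.2 + 0.4600×630.7 + 0.1200×1703.7 + 0.2000×2102.0 = 943.7440 per 100 000.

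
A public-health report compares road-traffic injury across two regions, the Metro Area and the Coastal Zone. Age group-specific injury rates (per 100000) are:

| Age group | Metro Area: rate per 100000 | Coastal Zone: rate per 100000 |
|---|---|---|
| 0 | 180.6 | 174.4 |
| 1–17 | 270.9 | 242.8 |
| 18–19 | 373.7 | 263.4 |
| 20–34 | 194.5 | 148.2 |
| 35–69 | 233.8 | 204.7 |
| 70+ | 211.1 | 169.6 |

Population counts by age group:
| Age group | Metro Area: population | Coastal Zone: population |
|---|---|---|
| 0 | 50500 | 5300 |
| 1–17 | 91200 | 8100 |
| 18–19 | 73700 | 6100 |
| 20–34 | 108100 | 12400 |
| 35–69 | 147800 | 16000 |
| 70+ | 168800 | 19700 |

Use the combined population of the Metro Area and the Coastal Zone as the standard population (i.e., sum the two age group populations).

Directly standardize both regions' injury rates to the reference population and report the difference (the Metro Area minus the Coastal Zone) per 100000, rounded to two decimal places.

Combined standard total = 707700; weights = 0.0788, 0.1403, 0.1128, 0.1703, 0.2315, 0.2664.
The Metro Area: 0.0788×180.6 + 0.1403×270.9 + 0.1128×373.7 + 0.1703×194.5 + 0.2315×233.8 + 0.2664×211.1 = 237.8482 per 100000.
The Coastal Zone: 0.0788×174.4 + 0.1403×242.8 + 0.1128×263.4 + 0.1703×148.2 + 0.2315×204.7 + 0.2664×169.6 = 195.3065 per 100000.
Difference = 237.8482 − 195.3065 = 42.5416.

42.54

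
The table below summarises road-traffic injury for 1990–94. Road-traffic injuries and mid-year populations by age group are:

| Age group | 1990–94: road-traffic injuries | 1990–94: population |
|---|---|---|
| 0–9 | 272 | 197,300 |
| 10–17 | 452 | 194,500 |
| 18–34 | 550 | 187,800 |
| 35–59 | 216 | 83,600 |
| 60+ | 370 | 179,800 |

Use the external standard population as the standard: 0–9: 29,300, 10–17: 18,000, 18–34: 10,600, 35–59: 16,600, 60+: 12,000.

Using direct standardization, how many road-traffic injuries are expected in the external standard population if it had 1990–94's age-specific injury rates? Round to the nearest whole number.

Age-specific rates per 100,000 for 1990–94: 137.86, 232.39, 292.86, 258.37, 205.78.
Expected road-traffic injuries = Σ (standard pop × age-specific rate ÷ 100,000)
= 29,300×137.86/100,000 + 18,000×232.39/100,000 + 10,600×292.86/100,000 + 16,600×258.37/100,000 + 12,000×205.78/100,000
= 40.39 + 41.83 + 31.04 + 42.89 + 24.69 = 180.85.

181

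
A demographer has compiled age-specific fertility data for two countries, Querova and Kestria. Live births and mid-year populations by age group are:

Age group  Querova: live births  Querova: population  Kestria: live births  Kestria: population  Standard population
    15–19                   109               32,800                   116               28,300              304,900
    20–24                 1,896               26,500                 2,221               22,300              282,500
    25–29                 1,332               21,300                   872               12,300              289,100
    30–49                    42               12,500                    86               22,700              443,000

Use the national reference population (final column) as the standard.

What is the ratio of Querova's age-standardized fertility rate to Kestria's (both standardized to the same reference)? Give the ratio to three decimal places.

Age-specific rates per 1,000 for Querova: 3.323, 71.547, 62.535, 3.360.
For Kestria: 4.099, 99.596, 70.894, 3.789.
Standard total = 1,319,500; weights = 0.2311, 0.2141, 0.2191, 0.3357.
Querova: 0.2311×3.323 + 0.2141×71.547 + 0.2191×62.535 + 0.3357×3.360 = 30.9153 per 1,000.
Kestria: 0.2311×4.099 + 0.2141×99.596 + 0.2191×70.894 + 0.3357×3.789 = 39.0751 per 1,000.
Ratio = 30.9153 ÷ 39.0751 = 0.79118.

0.791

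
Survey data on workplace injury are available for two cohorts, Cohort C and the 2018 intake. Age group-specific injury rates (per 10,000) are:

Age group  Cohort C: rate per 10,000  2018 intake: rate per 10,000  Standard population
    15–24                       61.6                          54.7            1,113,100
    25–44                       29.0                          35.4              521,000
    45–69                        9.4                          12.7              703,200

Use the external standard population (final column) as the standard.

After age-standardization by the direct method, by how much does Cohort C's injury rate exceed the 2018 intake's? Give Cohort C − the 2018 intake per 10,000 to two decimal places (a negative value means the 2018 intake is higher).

Standard total = 2,337,300; weights = 0.4762, 0.2229, 0.3009.
Cohort C: 0.4762×61.6 + 0.2229×29.0 + 0.3009×9.4 = 38.6283 per 10,000.
The 2018 intake: 0.4762×54.7 + 0.2229×35.4 + 0.3009×12.7 = 37.7618 per 10,000.
Difference = 38.6283 − 37.7618 = 0.8666.

0.87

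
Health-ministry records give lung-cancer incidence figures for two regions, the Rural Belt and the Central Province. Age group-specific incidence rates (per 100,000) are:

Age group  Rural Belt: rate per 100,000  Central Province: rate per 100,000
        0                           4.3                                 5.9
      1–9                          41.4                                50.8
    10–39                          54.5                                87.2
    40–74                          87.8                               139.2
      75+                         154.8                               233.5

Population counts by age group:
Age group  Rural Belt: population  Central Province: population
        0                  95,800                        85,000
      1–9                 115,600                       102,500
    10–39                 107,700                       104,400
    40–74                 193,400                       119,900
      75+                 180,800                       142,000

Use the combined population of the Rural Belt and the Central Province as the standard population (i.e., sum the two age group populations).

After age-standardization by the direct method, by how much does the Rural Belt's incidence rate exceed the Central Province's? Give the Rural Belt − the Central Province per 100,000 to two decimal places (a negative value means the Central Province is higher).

Combined standard total = 1,247,100; weights = 0.1450, 0.1749, 0.1701, 0.2512, 0.2588.
The Rural Belt: 0.1450×4.3 + 0.1749×41.4 + 0.1701×54.5 + 0.2512×87.8 + 0.2588×154.8 = 79.2586 per 100,000.
The Central Province: 0.1450×5.9 + 0.1749×50.8 + 0.1701×87.2 + 0.2512×139.2 + 0.2588×233.5 = 119.9795 per 100,000.
Difference = 79.2586 − 119.9795 = -40.7209.

-40.72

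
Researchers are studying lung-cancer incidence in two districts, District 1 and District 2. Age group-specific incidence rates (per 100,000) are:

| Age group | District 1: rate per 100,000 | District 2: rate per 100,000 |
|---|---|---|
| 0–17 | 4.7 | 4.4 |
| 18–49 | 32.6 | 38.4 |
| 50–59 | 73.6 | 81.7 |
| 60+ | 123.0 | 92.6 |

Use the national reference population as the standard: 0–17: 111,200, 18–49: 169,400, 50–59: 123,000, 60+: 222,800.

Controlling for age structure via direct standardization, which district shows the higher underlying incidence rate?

Standard total = 626,400; weights = 0.1775, 0.2704, 0.1964, 0.3557.
District 1: 0.1775×4.7 + 0.2704×32.6 + 0.1964×73.6 + 0.3557×123.0 = 67.8517 per 100,000.
District 2: 0.1775×4.4 + 0.2704×38.4 + 0.1964×81.7 + 0.3557×92.6 = 60.1447 per 100,000.

District 1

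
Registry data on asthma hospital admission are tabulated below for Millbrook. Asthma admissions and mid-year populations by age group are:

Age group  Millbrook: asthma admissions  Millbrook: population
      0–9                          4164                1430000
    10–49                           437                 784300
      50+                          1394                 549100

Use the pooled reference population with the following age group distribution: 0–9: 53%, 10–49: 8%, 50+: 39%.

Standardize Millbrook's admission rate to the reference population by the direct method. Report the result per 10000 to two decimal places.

25.78

Age-specific rates per 10000 for Millbrook: 29.12, 5.57, 25.39.
Standard weights: 0.53, 0.08, 0.39.
Standardized rate: 0.5300×29.12 + 0.0800×5.57 + 0.3900×25.39 = 25.7797 per 10000.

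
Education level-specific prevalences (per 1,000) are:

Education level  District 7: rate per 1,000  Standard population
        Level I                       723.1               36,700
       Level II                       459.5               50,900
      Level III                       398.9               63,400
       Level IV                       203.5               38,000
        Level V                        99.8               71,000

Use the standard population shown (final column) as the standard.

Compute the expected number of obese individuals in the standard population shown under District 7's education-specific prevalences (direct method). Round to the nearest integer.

Expected obese individuals = Σ (standard pop × education-specific rate ÷ 1,000)
= 36,700×723.1/1,000 + 50,900×459.5/1,000 + 63,400×398.9/1,000 + 38,000×203.5/1,000 + 71,000×99.8/1,000
= 26537.77 + 23388.55 + 25290.26 + 7733.00 + 7085.80 = 90035.38.

90035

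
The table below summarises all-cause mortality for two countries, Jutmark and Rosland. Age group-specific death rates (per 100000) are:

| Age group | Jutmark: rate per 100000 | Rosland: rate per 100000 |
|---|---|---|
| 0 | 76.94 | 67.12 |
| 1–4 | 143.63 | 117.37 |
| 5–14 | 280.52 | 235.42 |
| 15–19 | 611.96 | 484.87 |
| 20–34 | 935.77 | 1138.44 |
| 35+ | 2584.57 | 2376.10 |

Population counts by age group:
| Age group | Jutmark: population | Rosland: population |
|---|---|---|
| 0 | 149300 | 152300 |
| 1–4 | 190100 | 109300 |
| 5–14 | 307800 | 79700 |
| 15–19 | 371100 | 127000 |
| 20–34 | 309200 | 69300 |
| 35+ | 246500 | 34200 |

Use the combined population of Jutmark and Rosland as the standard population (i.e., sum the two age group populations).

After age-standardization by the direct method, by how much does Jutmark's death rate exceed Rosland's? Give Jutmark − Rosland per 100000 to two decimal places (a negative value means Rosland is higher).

34.21

Combined standard total = 2145800; weights = 0.1406, 0.1395, 0.1806, 0.2321, 0.1764, 0.1308.
Jutmark: 0.1406×76.94 + 0.1395×143.63 + 0.1806×280.52 + 0.2321×611.96 + 0.1764×935.77 + 0.1308×2584.57 = 726.7240 per 100000.
Rosland: 0.1406×67.12 + 0.1395×117.37 + 0.1806×235.42 + 0.2321×484.87 + 0.1764×1138.44 + 0.1308×2376.10 = 692.5127 per 100000.
Difference = 726.7240 − 692.5127 = 34.2113.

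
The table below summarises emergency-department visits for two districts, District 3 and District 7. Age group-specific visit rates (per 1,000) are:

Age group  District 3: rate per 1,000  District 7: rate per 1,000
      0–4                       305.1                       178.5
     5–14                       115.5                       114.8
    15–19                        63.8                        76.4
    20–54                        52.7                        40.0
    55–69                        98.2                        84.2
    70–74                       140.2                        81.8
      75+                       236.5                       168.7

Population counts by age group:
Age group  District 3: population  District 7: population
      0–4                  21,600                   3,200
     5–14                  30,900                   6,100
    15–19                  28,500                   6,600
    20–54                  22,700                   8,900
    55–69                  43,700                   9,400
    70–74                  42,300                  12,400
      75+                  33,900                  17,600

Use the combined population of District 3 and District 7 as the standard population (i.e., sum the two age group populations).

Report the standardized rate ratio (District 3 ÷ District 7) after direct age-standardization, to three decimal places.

1.349

Combined standard total = 287,800; weights = 0.0862, 0.1286, 0.1220, 0.1098, 0.1845, 0.1901, 0.1789.
District 3: 0.0862×305.1 + 0.1286×115.5 + 0.1220×63.8 + 0.1098×52.7 + 0.1845×98.2 + 0.1901×140.2 + 0.1789×236.5 = 141.7922 per 1,000.
District 7: 0.0862×178.5 + 0.1286×114.8 + 0.1220×76.4 + 0.1098×40.0 + 0.1845×84.2 + 0.1901×81.8 + 0.1789×168.7 = 105.1201 per 1,000.
Ratio = 141.7922 ÷ 105.1201 = 1.34886.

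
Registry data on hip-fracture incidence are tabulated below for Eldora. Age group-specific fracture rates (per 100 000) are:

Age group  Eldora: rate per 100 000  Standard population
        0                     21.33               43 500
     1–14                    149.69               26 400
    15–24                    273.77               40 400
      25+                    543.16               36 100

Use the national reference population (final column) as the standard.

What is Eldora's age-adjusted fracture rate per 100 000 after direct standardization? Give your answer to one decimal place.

242.8

Standard total = 146 400; weights = 0.2971, 0.1803, 0.2760, 0.2466.
Standardized rate: 0.2971×21.33 + 0.1803×149.69 + 0.2760×273.77 + 0.2466×543.16 = 242.8146 per 100 000.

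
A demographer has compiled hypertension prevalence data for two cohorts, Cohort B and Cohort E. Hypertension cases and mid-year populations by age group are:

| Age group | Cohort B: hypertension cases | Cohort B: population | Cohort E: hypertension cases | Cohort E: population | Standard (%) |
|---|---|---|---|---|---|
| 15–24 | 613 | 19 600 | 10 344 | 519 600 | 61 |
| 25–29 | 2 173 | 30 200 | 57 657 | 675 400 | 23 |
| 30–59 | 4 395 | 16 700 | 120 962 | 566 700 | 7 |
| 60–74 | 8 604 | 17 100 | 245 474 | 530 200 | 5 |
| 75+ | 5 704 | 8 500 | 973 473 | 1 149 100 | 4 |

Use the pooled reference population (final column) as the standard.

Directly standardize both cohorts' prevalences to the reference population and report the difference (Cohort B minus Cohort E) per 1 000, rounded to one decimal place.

Age-specific rates per 1 000 for Cohort B: 31.276, 71.954, 263.174, 503.158, 671.059.
For Cohort E: 19.908, 85.367, 213.450, 462.984, 847.161.
Standard weights: 0.61, 0.23, 0.07, 0.05, 0.04.
Cohort B: 0.6100×31.276 + 0.2300×71.954 + 0.0700×263.174 + 0.0500×503.158 + 0.0400×671.059 = 106.0498 per 1 000.
Cohort E: 0.6100×19.908 + 0.2300×85.367 + 0.0700×213.450 + 0.0500×462.984 + 0.0400×847.161 = 103.7552 per 1 000.
Difference = 106.0498 − 103.7552 = 2.2946.

2.3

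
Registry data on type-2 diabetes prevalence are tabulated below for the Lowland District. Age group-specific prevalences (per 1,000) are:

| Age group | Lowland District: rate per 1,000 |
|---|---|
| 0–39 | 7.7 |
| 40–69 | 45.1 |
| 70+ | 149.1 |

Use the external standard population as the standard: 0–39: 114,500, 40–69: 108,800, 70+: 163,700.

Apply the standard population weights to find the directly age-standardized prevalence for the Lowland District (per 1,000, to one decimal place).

Standard total = 387,000; weights = 0.2959, 0.2811, 0.4230.
Standardized rate: 0.2959×7.7 + 0.2811×45.1 + 0.4230×149.1 = 78.0264 per 1,000.

78.0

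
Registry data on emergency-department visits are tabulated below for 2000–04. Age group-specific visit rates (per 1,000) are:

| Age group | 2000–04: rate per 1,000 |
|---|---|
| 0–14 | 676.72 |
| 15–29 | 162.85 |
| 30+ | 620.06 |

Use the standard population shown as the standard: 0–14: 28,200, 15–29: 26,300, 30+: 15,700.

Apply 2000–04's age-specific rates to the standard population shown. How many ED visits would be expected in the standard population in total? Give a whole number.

33101

Expected ED visits = Σ (standard pop × age-specific rate ÷ 1,000)
= 28,200×676.72/1,000 + 26,300×162.85/1,000 + 15,700×620.06/1,000
= 19083.50 + 4282.95 + 9734.94 = 33101.40.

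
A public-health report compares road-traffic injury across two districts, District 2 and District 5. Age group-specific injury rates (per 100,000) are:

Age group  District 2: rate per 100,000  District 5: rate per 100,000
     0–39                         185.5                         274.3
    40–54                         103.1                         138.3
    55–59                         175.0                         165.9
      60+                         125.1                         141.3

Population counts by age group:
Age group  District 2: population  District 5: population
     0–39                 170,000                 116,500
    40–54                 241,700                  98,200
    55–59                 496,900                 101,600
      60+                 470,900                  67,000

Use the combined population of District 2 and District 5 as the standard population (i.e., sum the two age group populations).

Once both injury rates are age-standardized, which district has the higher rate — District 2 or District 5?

Combined standard total = 1,762,800; weights = 0.1625, 0.1928, 0.3395, 0.3051.
District 2: 0.1625×185.5 + 0.1928×103.1 + 0.3395×175.0 + 0.3051×125.1 = 147.6164 per 100,000.
District 5: 0.1625×274.3 + 0.1928×138.3 + 0.3395×165.9 + 0.3051×141.3 = 170.6896 per 100,000.

District 5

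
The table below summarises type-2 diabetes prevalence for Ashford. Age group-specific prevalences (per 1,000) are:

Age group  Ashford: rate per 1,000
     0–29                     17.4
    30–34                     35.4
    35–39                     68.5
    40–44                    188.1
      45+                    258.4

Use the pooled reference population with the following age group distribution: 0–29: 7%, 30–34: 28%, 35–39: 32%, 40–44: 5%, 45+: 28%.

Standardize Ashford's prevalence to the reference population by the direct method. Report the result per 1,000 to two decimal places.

114.81

Standard weights: 0.07, 0.28, 0.32, 0.05, 0.28.
Standardized rate: 0.0700×17.4 + 0.2800×35.4 + 0.3200×68.5 + 0.0500×188.1 + 0.2800×258.4 = 114.8070 per 1,000.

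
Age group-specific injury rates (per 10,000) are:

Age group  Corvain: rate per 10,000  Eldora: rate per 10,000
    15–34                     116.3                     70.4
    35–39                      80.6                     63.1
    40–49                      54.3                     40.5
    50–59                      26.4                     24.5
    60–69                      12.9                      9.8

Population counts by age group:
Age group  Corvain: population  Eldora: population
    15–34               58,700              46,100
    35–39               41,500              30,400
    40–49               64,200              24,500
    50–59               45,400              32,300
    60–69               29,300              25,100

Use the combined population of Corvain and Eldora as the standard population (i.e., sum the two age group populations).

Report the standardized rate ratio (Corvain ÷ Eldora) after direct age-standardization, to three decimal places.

Combined standard total = 397,500; weights = 0.2636, 0.1809, 0.2231, 0.1955, 0.1369.
Corvain: 0.2636×116.3 + 0.1809×80.6 + 0.2231×54.3 + 0.1955×26.4 + 0.1369×12.9 = 64.2838 per 10,000.
Eldora: 0.2636×70.4 + 0.1809×63.1 + 0.2231×40.5 + 0.1955×24.5 + 0.1369×9.8 = 45.1420 per 10,000.
Ratio = 64.2838 ÷ 45.1420 = 1.42404.

1.424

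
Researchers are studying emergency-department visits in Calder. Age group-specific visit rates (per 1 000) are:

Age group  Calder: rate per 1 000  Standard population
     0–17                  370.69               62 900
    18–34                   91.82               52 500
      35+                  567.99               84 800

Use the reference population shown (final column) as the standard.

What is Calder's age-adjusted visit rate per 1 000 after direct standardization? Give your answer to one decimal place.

381.1

Standard total = 200 200; weights = 0.3142, 0.2622, 0.4236.
Standardized rate: 0.3142×370.69 + 0.2622×91.82 + 0.4236×567.99 = 381.1314 per 1 000.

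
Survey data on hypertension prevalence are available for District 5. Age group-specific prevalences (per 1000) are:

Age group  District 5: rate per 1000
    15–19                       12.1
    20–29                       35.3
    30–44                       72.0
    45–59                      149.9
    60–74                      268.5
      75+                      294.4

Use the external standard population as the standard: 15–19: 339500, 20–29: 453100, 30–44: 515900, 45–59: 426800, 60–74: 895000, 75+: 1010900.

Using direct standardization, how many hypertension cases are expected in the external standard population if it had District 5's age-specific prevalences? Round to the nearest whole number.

Expected hypertension cases = Σ (standard pop × age-specific rate ÷ 1000)
= 339500×12.1/1000 + 453100×35.3/1000 + 515900×72.0/1000 + 426800×149.9/1000 + 895000×268.5/1000 + 1010900×294.4/1000
= 4107.95 + 15994.43 + 37144.80 + 63977.32 + 240307.50 + 297608.96 = 659140.96.

659141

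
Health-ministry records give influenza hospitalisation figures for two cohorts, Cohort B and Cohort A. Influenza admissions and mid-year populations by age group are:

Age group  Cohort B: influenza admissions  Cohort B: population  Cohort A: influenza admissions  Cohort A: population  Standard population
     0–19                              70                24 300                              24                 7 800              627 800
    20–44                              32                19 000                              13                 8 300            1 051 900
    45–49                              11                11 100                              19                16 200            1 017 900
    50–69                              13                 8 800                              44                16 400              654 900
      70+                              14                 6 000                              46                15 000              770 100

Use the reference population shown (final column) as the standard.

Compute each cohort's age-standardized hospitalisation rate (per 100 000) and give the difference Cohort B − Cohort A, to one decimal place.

Age-specific rates per 100 000 for Cohort B: 288.07, 168.42, 99.10, 147.73, 233.33.
For Cohort A: 307.69, 156.63, 117.28, 268.29, 306.67.
Standard total = 4 122 600; weights = 0.1523, 0.2552, 0.2469, 0.1589, 0.1868.
Cohort B: 0.1523×288.07 + 0.2552×168.42 + 0.2469×99.10 + 0.1589×147.73 + 0.1868×233.33 = 178.3630 per 100 000.
Cohort A: 0.1523×307.69 + 0.2552×156.63 + 0.2469×117.28 + 0.1589×268.29 + 0.1868×306.67 = 215.6835 per 100 000.
Difference = 178.3630 − 215.6835 = -37.3205.

-37.3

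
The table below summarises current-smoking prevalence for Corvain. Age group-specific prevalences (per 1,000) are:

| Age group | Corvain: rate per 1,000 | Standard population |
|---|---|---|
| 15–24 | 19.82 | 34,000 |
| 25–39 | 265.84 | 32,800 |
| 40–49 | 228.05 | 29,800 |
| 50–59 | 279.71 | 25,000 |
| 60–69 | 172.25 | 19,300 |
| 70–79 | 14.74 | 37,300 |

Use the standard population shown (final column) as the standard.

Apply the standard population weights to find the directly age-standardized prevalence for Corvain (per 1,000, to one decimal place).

151.8

Standard total = 178,200; weights = 0.1908, 0.1841, 0.1672, 0.1403, 0.1083, 0.2093.
Standardized rate: 0.1908×19.82 + 0.1841×265.84 + 0.1672×228.05 + 0.1403×279.71 + 0.1083×172.25 + 0.2093×14.74 = 151.8311 per 1,000.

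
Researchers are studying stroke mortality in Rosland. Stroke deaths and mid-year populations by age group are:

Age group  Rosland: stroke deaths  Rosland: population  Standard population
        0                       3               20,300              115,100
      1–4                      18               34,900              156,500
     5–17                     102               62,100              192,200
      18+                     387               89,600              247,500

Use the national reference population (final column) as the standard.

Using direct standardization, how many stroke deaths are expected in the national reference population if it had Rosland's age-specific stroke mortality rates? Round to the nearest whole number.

1482

Age-specific rates per 100,000 for Rosland: 14.78, 51.58, 164.25, 431.92.
Expected stroke deaths = Σ (standard pop × age-specific rate ÷ 100,000)
= 115,100×14.78/100,000 + 156,500×51.58/100,000 + 192,200×164.25/100,000 + 247,500×431.92/100,000
= 17.01 + 80.72 + 315.69 + 1069.00 = 1482.42.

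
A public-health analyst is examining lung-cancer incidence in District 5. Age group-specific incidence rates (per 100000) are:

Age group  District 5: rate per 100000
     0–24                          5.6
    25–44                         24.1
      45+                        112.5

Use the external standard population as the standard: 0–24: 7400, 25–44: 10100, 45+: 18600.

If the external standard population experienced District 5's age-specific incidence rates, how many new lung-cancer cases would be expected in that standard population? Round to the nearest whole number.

24

Expected new lung-cancer cases = Σ (standard pop × age-specific rate ÷ 100000)
= 7400×5.6/100000 + 10100×24.1/100000 + 18600×112.5/100000
= 0.41 + 2.43 + 20.93 = 23.77.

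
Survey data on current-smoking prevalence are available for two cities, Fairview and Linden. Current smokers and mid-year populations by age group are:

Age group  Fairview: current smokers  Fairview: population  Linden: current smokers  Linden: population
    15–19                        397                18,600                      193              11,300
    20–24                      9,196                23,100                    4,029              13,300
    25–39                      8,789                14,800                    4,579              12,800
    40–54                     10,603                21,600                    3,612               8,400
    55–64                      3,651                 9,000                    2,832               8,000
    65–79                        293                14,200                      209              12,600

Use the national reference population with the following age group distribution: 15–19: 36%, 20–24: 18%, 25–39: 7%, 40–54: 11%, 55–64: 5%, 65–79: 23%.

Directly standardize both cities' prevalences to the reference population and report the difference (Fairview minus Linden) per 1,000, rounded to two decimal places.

Age-specific rates per 1,000 for Fairview: 21.344, 398.095, 593.851, 490.880, 405.667, 20.634.
For Linden: 17.080, 302.932, 357.734, 430.000, 354.000, 16.587.
Standard weights: 0.36, 0.18, 0.07, 0.11, 0.05, 0.23.
Fairview: 0.3600×21.344 + 0.1800×398.095 + 0.0700×593.851 + 0.1100×490.880 + 0.0500×405.667 + 0.2300×20.634 = 199.9365 per 1,000.
Linden: 0.3600×17.080 + 0.1800×302.932 + 0.0700×357.734 + 0.1100×430.000 + 0.0500×354.000 + 0.2300×16.587 = 154.5330 per 1,000.
Difference = 199.9365 − 154.5330 = 45.4035.

45.40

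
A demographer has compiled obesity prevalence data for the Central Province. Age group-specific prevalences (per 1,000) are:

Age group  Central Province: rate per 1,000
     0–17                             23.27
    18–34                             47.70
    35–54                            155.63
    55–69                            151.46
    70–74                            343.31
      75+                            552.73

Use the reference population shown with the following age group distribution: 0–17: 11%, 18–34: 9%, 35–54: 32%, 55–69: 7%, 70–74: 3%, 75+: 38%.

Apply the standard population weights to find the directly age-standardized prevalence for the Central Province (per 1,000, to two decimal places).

Standard weights: 0.11, 0.09, 0.32, 0.07, 0.03, 0.38.
Standardized rate: 0.1100×23.27 + 0.0900×47.70 + 0.3200×155.63 + 0.0700×151.46 + 0.0300×343.31 + 0.3800×552.73 = 287.5932 per 1,000.

287.59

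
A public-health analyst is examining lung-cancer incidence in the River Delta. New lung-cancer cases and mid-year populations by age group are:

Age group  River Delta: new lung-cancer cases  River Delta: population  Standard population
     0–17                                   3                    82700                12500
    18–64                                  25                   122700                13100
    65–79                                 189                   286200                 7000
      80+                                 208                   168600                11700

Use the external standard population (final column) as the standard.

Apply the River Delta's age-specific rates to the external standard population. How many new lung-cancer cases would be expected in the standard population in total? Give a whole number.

22

Age-specific rates per 100000 for the River Delta: 3.63, 20.37, 66.04, 123.37.
Expected new lung-cancer cases = Σ (standard pop × age-specific rate ÷ 100000)
= 12500×3.63/100000 + 13100×20.37/100000 + 7000×66.04/100000 + 11700×123.37/100000
= 0.45 + 2.67 + 4.62 + 14.43 = 22.18.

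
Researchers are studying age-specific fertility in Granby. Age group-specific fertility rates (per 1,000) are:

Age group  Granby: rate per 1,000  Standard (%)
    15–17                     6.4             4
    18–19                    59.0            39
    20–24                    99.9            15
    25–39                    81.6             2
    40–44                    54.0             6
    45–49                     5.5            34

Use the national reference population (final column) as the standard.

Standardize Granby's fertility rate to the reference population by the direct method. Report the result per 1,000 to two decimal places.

Standard weights: 0.04, 0.39, 0.15, 0.02, 0.06, 0.34.
Standardized rate: 0.0400×6.4 + 0.3900×59.0 + 0.1500×99.9 + 0.0200×81.6 + 0.0600×54.0 + 0.3400×5.5 = 44.9930 per 1,000.

44.99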